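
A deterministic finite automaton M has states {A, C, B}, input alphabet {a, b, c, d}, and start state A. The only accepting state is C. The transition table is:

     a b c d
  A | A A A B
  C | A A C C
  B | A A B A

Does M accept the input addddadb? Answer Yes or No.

start at A
read 'a': A → A
read 'd': A → B
read 'd': B → A
read 'd': A → B
read 'd': B → A
read 'a': A → A
read 'd': A → B
read 'b': B → A
End state A is not accepting.

No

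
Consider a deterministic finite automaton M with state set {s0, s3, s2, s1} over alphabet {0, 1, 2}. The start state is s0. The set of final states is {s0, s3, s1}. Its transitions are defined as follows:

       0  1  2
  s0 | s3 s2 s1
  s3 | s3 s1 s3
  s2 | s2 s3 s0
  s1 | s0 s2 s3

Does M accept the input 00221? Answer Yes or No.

Trace: s0 -0-> s3 -0-> s3 -2-> s3 -2-> s3 -1-> s1
End state s1 is accepting.

Yes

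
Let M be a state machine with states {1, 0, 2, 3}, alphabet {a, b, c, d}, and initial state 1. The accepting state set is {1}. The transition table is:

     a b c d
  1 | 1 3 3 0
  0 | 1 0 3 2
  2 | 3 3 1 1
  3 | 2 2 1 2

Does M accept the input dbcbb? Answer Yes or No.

start at 1
read 'd': 1 → 0
read 'b': 0 → 0
read 'c': 0 → 3
read 'b': 3 → 2
read 'b': 2 → 3
End state 3 is not accepting.

No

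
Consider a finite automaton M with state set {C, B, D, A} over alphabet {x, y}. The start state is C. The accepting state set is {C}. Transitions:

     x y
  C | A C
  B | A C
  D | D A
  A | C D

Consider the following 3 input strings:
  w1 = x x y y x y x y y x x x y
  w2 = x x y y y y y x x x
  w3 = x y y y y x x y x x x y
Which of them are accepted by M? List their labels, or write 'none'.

w1: Trace: C -x-> A -x-> C -y-> C -y-> C -x-> A -y-> D -x-> D -y-> A -y-> D -x-> D -x-> D -x-> D -y-> A  → end A, rejected
w2: Trace: C -x-> A -x-> C -y-> C -y-> C -y-> C -y-> C -y-> C -x-> A -x-> C -x-> A  → end A, rejected
w3: Trace: C -x-> A -y-> D -y-> A -y-> D -y-> A -x-> C -x-> A -y-> D -x-> D -x-> D -x-> D -y-> A  → end A, rejected

none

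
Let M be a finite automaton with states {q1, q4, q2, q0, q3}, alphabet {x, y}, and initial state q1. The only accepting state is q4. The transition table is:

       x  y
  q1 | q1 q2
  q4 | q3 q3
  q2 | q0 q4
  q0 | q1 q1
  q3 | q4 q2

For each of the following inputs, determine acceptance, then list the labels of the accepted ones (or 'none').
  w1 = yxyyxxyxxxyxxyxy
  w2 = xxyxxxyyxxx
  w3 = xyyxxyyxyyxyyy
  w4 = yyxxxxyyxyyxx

w1:
  start at q1
  read 'y': q1 → q2
  read 'x': q2 → q0
  read 'y': q0 → q1
  read 'y': q1 → q2
  read 'x': q2 → q0
  read 'x': q0 → q1
  read 'y': q1 → q2
  read 'x': q2 → q0
  read 'x': q0 → q1
  read 'x': q1 → q1
  read 'y': q1 → q2
  read 'x': q2 → q0
  read 'x': q0 → q1
  read 'y': q1 → q2
  read 'x': q2 → q0
  read 'y': q0 → q1
  end q1, rejected
w2:
  start at q1
  read 'x': q1 → q1
  read 'x': q1 → q1
  read 'y': q1 → q2
  read 'x': q2 → q0
  read 'x': q0 → q1
  read 'x': q1 → q1
  read 'y': q1 → q2
  read 'y': q2 → q4
  read 'x': q4 → q3
  read 'x': q3 → q4
  read 'x': q4 → q3
  end q3, rejected
w3:
  start at q1
  read 'x': q1 → q1
  read 'y': q1 → q2
  read 'y': q2 → q4
  read 'x': q4 → q3
  read 'x': q3 → q4
  read 'y': q4 → q3
  read 'y': q3 → q2
  read 'x': q2 → q0
  read 'y': q0 → q1
  read 'y': q1 → q2
  read 'x': q2 → q0
  read 'y': q0 → q1
  read 'y': q1 → q2
  read 'y': q2 → q4
  end q4, accepted
w4:
  start at q1
  read 'y': q1 → q2
  read 'y': q2 → q4
  read 'x': q4 → q3
  read 'x': q3 → q4
  read 'x': q4 → q3
  read 'x': q3 → q4
  read 'y': q4 → q3
  read 'y': q3 → q2
  read 'x': q2 → q0
  read 'y': q0 → q1
  read 'y': q1 → q2
  read 'x': q2 → q0
  read 'x': q0 → q1
  end q1, rejected

w3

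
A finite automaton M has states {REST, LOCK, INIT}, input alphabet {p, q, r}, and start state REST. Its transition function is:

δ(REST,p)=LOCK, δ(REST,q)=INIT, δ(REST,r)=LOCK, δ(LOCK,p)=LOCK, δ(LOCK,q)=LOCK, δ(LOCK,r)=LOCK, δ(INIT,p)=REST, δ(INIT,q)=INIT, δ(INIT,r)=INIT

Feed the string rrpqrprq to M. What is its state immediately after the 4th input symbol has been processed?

REST → LOCK → LOCK → LOCK → LOCK
After 4 symbols: LOCK.

LOCK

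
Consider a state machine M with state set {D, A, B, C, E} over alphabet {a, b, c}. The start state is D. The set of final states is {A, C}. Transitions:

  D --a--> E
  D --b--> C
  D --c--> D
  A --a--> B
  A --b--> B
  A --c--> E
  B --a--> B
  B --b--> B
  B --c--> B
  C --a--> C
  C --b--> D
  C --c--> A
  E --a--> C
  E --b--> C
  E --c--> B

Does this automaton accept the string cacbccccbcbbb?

start at D
read 'c': D → D
read 'a': D → E
read 'c': E → B
read 'b': B → B
read 'c': B → B
read 'c': B → B
read 'c': B → B
read 'c': B → B
read 'b': B → B
read 'c': B → B
read 'b': B → B
read 'b': B → B
read 'b': B → B
End state B is not accepting.

No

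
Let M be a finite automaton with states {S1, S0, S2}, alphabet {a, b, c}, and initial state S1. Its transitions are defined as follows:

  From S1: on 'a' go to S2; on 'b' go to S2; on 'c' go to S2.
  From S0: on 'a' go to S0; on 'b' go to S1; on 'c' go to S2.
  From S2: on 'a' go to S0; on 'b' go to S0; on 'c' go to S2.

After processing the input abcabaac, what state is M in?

Trace: S1 -a-> S2 -b-> S0 -c-> S2 -a-> S0 -b-> S1 -a-> S2 -a-> S0 -c-> S2

S2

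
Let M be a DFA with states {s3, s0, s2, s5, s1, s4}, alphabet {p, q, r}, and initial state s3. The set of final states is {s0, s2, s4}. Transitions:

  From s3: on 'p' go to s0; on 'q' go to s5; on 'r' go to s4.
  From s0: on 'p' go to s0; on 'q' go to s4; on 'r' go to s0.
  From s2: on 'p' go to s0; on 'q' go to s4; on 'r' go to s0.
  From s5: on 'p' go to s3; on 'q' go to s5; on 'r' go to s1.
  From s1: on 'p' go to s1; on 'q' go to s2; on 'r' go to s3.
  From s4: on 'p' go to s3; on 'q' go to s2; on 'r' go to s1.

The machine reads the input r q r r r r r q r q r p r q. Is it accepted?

s3 → s4 → s2 → s0 → s0 → s0 → s0 → s0 → s4 → s1 → s2 → s0 → s0 → s0 → s4
End state s4 is accepting.

Yes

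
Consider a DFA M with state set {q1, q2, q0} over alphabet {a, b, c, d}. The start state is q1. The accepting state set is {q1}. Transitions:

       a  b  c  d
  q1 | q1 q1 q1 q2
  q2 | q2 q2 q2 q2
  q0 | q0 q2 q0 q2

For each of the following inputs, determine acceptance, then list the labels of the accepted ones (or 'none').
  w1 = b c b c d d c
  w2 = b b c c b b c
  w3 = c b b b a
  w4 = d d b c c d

w1:
  start at q1
  read 'b': q1 → q1
  read 'c': q1 → q1
  read 'b': q1 → q1
  read 'c': q1 → q1
  read 'd': q1 → q2
  read 'd': q2 → q2
  read 'c': q2 → q2
  end q2, rejected
w2:
  start at q1
  read 'b': q1 → q1
  read 'b': q1 → q1
  read 'c': q1 → q1
  read 'c': q1 → q1
  read 'b': q1 → q1
  read 'b': q1 → q1
  read 'c': q1 → q1
  end q1, accepted
w3:
  start at q1
  read 'c': q1 → q1
  read 'b': q1 → q1
  read 'b': q1 → q1
  read 'b': q1 → q1
  read 'a': q1 → q1
  end q1, accepted
w4:
  start at q1
  read 'd': q1 → q2
  read 'd': q2 → q2
  read 'b': q2 → q2
  read 'c': q2 → q2
  read 'c': q2 → q2
  read 'd': q2 → q2
  end q2, rejected

w2, w3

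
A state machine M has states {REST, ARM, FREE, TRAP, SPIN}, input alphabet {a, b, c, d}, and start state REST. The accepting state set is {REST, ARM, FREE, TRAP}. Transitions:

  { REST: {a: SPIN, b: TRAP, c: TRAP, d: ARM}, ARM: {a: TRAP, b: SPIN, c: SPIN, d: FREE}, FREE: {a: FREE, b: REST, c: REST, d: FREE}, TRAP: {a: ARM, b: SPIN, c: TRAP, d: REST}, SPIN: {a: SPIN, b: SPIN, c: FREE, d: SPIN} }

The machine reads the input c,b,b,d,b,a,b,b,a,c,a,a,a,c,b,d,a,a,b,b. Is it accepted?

No

start at REST
read 'c': REST → TRAP
read 'b': TRAP → SPIN
read 'b': SPIN → SPIN
read 'd': SPIN → SPIN
read 'b': SPIN → SPIN
read 'a': SPIN → SPIN
read 'b': SPIN → SPIN
read 'b': SPIN → SPIN
read 'a': SPIN → SPIN
read 'c': SPIN → FREE
read 'a': FREE → FREE
read 'a': FREE → FREE
read 'a': FREE → FREE
read 'c': FREE → REST
read 'b': REST → TRAP
read 'd': TRAP → REST
read 'a': REST → SPIN
read 'a': SPIN → SPIN
read 'b': SPIN → SPIN
read 'b': SPIN → SPIN
End state SPIN is not accepting.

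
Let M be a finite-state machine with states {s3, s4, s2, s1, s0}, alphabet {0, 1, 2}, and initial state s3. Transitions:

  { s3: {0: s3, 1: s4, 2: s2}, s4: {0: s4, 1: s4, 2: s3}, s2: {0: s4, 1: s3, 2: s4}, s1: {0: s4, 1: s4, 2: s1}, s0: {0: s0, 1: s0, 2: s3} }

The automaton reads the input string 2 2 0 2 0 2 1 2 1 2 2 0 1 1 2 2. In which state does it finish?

start at s3
read '2': s3 → s2
read '2': s2 → s4
read '0': s4 → s4
read '2': s4 → s3
read '0': s3 → s3
read '2': s3 → s2
read '1': s2 → s3
read '2': s3 → s2
read '1': s2 → s3
read '2': s3 → s2
read '2': s2 → s4
read '0': s4 → s4
read '1': s4 → s4
read '1': s4 → s4
read '2': s4 → s3
read '2': s3 → s2

s2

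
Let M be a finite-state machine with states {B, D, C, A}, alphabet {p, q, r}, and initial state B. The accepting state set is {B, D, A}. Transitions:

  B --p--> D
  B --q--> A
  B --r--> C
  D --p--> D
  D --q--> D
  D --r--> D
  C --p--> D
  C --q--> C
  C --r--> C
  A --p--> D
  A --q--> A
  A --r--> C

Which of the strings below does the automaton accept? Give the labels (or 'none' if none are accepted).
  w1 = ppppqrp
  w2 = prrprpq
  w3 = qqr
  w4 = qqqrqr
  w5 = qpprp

w1, w2, w5

w1: B → D → D → D → D → D → D → D  → end D, accepted
w2: B → D → D → D → D → D → D → D  → end D, accepted
w3: B → A → A → C  → end C, rejected
w4: B → A → A → A → C → C → C  → end C, rejected
w5: B → A → D → D → D → D  → end D, accepted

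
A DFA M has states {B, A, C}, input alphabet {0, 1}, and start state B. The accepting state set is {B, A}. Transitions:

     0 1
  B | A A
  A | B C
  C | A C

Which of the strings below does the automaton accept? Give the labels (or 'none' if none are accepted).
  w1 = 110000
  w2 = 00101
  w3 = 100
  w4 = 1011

w1: Trace: B -1-> A -1-> C -0-> A -0-> B -0-> A -0-> B  → end B, accepted
w2: Trace: B -0-> A -0-> B -1-> A -0-> B -1-> A  → end A, accepted
w3: Trace: B -1-> A -0-> B -0-> A  → end A, accepted
w4: Trace: B -1-> A -0-> B -1-> A -1-> C  → end C, rejected

w1, w2, w3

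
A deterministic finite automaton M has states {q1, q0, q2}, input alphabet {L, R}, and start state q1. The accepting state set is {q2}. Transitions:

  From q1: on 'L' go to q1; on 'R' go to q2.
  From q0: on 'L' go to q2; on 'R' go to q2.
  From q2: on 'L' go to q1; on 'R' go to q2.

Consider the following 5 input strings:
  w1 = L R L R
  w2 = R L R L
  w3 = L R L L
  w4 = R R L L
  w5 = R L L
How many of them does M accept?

1

w1: Trace: q1 -L-> q1 -R-> q2 -L-> q1 -R-> q2  → end q2, accepted
w2: Trace: q1 -R-> q2 -L-> q1 -R-> q2 -L-> q1  → end q1, rejected
w3: Trace: q1 -L-> q1 -R-> q2 -L-> q1 -L-> q1  → end q1, rejected
w4: Trace: q1 -R-> q2 -R-> q2 -L-> q1 -L-> q1  → end q1, rejected
w5: Trace: q1 -R-> q2 -L-> q1 -L-> q1  → end q1, rejected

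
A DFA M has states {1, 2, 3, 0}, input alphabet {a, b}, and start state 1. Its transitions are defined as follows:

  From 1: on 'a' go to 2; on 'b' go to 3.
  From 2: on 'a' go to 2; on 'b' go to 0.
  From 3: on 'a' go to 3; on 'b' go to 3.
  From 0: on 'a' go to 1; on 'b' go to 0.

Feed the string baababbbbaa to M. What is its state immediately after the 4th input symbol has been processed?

3

1 → 3 → 3 → 3 → 3
After 4 symbols: 3.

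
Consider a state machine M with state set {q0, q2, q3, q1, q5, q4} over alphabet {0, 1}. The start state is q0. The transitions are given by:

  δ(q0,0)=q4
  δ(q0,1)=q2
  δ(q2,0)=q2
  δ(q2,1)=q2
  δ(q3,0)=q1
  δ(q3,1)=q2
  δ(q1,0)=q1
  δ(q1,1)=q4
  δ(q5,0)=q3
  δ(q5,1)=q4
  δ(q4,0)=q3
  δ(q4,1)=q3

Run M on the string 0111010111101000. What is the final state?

q2

q0 → q4 → q3 → q2 → q2 → q2 → q2 → q2 → q2 → q2 → q2 → q2 → q2 → q2 → q2 → q2 → q2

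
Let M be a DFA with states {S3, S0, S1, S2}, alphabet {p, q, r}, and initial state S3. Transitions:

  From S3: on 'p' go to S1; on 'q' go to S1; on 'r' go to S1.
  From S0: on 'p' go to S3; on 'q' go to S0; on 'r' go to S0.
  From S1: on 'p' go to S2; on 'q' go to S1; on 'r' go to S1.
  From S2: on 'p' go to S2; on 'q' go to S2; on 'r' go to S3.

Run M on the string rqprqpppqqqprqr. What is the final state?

S3 → S1 → S1 → S2 → S3 → S1 → S2 → S2 → S2 → S2 → S2 → S2 → S2 → S3 → S1 → S1

S1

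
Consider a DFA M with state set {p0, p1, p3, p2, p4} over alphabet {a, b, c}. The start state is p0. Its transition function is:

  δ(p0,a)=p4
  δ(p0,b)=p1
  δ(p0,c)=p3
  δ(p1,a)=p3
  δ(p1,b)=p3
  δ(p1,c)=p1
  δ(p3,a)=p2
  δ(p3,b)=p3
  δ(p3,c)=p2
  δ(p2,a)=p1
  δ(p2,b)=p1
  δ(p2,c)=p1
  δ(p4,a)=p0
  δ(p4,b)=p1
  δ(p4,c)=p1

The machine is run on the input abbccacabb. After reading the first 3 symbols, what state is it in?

p0 → p4 → p1 → p3
After 3 symbols: p3.

p3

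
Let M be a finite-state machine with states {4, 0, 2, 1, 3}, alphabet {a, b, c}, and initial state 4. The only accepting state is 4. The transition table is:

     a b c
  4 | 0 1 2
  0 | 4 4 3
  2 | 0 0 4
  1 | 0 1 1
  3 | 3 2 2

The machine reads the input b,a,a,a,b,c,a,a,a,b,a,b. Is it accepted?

Trace: 4 -b-> 1 -a-> 0 -a-> 4 -a-> 0 -b-> 4 -c-> 2 -a-> 0 -a-> 4 -a-> 0 -b-> 4 -a-> 0 -b-> 4
End state 4 is accepting.

Yes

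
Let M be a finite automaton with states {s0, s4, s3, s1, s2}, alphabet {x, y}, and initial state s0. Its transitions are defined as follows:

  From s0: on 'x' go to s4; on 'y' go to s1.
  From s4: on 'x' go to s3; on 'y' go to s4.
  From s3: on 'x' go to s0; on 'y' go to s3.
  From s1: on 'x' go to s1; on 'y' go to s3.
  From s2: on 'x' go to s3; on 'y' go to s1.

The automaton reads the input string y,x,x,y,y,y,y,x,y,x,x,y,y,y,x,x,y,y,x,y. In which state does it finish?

start at s0
read 'y': s0 → s1
read 'x': s1 → s1
read 'x': s1 → s1
read 'y': s1 → s3
read 'y': s3 → s3
read 'y': s3 → s3
read 'y': s3 → s3
read 'x': s3 → s0
read 'y': s0 → s1
read 'x': s1 → s1
read 'x': s1 → s1
read 'y': s1 → s3
read 'y': s3 → s3
read 'y': s3 → s3
read 'x': s3 → s0
read 'x': s0 → s4
read 'y': s4 → s4
read 'y': s4 → s4
read 'x': s4 → s3
read 'y': s3 → s3

s3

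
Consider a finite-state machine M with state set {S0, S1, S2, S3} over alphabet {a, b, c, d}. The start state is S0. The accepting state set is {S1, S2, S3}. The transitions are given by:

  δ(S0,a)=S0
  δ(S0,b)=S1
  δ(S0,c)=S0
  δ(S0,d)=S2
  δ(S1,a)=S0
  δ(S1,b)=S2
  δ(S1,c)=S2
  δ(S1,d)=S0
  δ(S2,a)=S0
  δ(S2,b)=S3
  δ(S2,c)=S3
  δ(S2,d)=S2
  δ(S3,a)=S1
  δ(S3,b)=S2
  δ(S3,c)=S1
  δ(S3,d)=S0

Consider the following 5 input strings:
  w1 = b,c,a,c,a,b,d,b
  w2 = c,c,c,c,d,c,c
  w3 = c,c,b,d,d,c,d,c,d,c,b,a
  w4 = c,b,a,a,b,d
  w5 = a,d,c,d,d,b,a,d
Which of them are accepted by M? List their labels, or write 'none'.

w1: Trace: S0 -b-> S1 -c-> S2 -a-> S0 -c-> S0 -a-> S0 -b-> S1 -d-> S0 -b-> S1  → end S1, accepted
w2: Trace: S0 -c-> S0 -c-> S0 -c-> S0 -c-> S0 -d-> S2 -c-> S3 -c-> S1  → end S1, accepted
w3: Trace: S0 -c-> S0 -c-> S0 -b-> S1 -d-> S0 -d-> S2 -c-> S3 -d-> S0 -c-> S0 -d-> S2 -c-> S3 -b-> S2 -a-> S0  → end S0, rejected
w4: Trace: S0 -c-> S0 -b-> S1 -a-> S0 -a-> S0 -b-> S1 -d-> S0  → end S0, rejected
w5: Trace: S0 -a-> S0 -d-> S2 -c-> S3 -d-> S0 -d-> S2 -b-> S3 -a-> S1 -d-> S0  → end S0, rejected

w1, w2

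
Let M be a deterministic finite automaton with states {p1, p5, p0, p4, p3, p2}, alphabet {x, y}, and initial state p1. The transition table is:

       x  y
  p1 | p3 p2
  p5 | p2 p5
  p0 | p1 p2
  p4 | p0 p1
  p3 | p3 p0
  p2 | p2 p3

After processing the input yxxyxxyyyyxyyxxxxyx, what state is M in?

start at p1
read 'y': p1 → p2
read 'x': p2 → p2
read 'x': p2 → p2
read 'y': p2 → p3
read 'x': p3 → p3
read 'x': p3 → p3
read 'y': p3 → p0
read 'y': p0 → p2
read 'y': p2 → p3
read 'y': p3 → p0
read 'x': p0 → p1
read 'y': p1 → p2
read 'y': p2 → p3
read 'x': p3 → p3
read 'x': p3 → p3
read 'x': p3 → p3
read 'x': p3 → p3
read 'y': p3 → p0
read 'x': p0 → p1

p1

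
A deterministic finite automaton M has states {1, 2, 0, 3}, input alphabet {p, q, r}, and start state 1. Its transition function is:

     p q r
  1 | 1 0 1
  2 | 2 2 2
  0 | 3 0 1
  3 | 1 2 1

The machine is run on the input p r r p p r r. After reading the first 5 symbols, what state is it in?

Trace: 1 -p-> 1 -r-> 1 -r-> 1 -p-> 1 -p-> 1
After 5 symbols: 1.

1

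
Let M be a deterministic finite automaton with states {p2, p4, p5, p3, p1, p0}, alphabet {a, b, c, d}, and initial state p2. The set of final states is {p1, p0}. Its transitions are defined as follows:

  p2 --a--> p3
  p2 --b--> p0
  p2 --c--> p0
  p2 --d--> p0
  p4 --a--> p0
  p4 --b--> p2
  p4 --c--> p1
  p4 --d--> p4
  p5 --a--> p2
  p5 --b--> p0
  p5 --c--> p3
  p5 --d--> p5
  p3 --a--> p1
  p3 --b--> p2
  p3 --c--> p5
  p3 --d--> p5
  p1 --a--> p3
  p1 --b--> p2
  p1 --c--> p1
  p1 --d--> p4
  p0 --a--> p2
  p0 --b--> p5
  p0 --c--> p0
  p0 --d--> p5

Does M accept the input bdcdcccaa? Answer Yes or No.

start at p2
read 'b': p2 → p0
read 'd': p0 → p5
read 'c': p5 → p3
read 'd': p3 → p5
read 'c': p5 → p3
read 'c': p3 → p5
read 'c': p5 → p3
read 'a': p3 → p1
read 'a': p1 → p3
End state p3 is not accepting.

No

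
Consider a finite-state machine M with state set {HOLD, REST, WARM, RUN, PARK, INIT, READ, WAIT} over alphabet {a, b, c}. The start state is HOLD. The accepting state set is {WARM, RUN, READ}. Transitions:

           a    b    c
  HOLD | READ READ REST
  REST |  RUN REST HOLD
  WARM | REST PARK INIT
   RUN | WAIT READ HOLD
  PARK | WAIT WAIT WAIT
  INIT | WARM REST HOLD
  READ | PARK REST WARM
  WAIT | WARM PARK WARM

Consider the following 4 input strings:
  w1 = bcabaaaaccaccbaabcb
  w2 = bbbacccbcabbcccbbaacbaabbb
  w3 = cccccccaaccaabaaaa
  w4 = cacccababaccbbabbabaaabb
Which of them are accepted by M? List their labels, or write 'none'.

w1: HOLD → READ → WARM → REST → REST → RUN → WAIT → WARM → REST → HOLD → REST → RUN → HOLD → REST → REST → RUN → WAIT → PARK → WAIT → PARK  → end PARK, rejected
w2: HOLD → READ → REST → REST → RUN → HOLD → REST → HOLD → READ → WARM → REST → REST → REST → HOLD → REST → HOLD → READ → REST → RUN → WAIT → WARM → PARK → WAIT → WARM → PARK → WAIT → PARK  → end PARK, rejected
w3: HOLD → REST → HOLD → REST → HOLD → REST → HOLD → REST → RUN → WAIT → WARM → INIT → WARM → REST → REST → RUN → WAIT → WARM → REST  → end REST, rejected
w4: HOLD → REST → RUN → HOLD → REST → HOLD → READ → REST → RUN → READ → PARK → WAIT → WARM → PARK → WAIT → WARM → PARK → WAIT → WARM → PARK → WAIT → WARM → REST → REST → REST  → end REST, rejected

none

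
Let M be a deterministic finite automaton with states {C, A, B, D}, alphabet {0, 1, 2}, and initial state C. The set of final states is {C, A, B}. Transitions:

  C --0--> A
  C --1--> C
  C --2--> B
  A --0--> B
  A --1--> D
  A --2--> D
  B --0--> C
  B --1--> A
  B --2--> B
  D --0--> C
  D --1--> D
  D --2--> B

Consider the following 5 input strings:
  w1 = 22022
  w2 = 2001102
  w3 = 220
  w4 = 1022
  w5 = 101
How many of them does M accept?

w1:
  start at C
  read '2': C → B
  read '2': B → B
  read '0': B → C
  read '2': C → B
  read '2': B → B
  end B, accepted
w2:
  start at C
  read '2': C → B
  read '0': B → C
  read '0': C → A
  read '1': A → D
  read '1': D → D
  read '0': D → C
  read '2': C → B
  end B, accepted
w3:
  start at C
  read '2': C → B
  read '2': B → B
  read '0': B → C
  end C, accepted
w4:
  start at C
  read '1': C → C
  read '0': C → A
  read '2': A → D
  read '2': D → B
  end B, accepted
w5:
  start at C
  read '1': C → C
  read '0': C → A
  read '1': A → D
  end D, rejected

4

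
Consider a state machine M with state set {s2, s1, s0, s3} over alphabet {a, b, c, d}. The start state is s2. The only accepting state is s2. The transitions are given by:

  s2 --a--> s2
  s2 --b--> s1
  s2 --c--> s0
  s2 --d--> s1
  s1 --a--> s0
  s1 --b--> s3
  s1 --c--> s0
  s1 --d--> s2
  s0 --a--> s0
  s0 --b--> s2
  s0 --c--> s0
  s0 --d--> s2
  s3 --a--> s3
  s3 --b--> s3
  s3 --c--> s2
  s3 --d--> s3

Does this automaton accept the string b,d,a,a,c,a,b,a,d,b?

Trace: s2 -b-> s1 -d-> s2 -a-> s2 -a-> s2 -c-> s0 -a-> s0 -b-> s2 -a-> s2 -d-> s1 -b-> s3
End state s3 is not accepting.

No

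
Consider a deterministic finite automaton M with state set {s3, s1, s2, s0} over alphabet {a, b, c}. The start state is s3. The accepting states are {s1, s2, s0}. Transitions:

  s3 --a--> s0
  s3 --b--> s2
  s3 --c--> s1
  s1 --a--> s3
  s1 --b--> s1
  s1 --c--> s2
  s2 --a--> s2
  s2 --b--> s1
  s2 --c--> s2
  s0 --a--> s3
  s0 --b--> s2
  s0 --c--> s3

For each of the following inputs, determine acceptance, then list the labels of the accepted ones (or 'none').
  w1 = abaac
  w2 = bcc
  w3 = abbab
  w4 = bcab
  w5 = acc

w1: Trace: s3 -a-> s0 -b-> s2 -a-> s2 -a-> s2 -c-> s2  → end s2, accepted
w2: Trace: s3 -b-> s2 -c-> s2 -c-> s2  → end s2, accepted
w3: Trace: s3 -a-> s0 -b-> s2 -b-> s1 -a-> s3 -b-> s2  → end s2, accepted
w4: Trace: s3 -b-> s2 -c-> s2 -a-> s2 -b-> s1  → end s1, accepted
w5: Trace: s3 -a-> s0 -c-> s3 -c-> s1  → end s1, accepted

w1, w2, w3, w4, w5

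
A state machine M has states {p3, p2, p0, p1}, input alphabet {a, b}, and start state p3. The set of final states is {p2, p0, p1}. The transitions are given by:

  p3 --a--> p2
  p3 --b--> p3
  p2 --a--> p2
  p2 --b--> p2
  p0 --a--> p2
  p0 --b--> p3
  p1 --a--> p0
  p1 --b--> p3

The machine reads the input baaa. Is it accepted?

Yes

p3 → p3 → p2 → p2 → p2
End state p2 is accepting.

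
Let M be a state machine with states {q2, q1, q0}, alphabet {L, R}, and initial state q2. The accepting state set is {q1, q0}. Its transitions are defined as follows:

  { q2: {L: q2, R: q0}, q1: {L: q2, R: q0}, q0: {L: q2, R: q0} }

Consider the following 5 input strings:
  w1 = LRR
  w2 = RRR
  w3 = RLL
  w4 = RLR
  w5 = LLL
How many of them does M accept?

3

w1: q2 → q2 → q0 → q0  → end q0, accepted
w2: q2 → q0 → q0 → q0  → end q0, accepted
w3: q2 → q0 → q2 → q2  → end q2, rejected
w4: q2 → q0 → q2 → q0  → end q0, accepted
w5: q2 → q2 → q2 → q2  → end q2, rejected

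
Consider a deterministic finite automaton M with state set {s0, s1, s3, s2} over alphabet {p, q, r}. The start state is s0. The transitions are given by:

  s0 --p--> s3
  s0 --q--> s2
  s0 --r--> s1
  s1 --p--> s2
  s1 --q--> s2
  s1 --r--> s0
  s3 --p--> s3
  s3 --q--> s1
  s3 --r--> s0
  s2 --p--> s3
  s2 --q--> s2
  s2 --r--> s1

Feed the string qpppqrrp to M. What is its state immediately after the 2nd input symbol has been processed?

s3

start at s0
read 'q': s0 → s2
read 'p': s2 → s3
After 2 symbols: s3.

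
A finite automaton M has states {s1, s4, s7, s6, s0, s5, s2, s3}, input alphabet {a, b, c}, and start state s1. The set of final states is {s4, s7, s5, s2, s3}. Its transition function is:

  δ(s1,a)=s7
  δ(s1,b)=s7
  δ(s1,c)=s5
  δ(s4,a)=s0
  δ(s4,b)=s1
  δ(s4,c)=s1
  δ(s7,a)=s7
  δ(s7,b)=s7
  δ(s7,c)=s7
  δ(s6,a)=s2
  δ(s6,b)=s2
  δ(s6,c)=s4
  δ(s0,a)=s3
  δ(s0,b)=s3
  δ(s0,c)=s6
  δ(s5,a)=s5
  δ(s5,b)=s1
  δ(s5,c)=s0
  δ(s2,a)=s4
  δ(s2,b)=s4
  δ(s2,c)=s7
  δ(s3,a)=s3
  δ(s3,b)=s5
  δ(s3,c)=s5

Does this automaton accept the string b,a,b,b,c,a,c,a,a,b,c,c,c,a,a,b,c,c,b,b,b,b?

start at s1
read 'b': s1 → s7
read 'a': s7 → s7
read 'b': s7 → s7
read 'b': s7 → s7
read 'c': s7 → s7
read 'a': s7 → s7
read 'c': s7 → s7
read 'a': s7 → s7
read 'a': s7 → s7
read 'b': s7 → s7
read 'c': s7 → s7
read 'c': s7 → s7
read 'c': s7 → s7
read 'a': s7 → s7
read 'a': s7 → s7
read 'b': s7 → s7
read 'c': s7 → s7
read 'c': s7 → s7
read 'b': s7 → s7
read 'b': s7 → s7
read 'b': s7 → s7
read 'b': s7 → s7
End state s7 is accepting.

Yes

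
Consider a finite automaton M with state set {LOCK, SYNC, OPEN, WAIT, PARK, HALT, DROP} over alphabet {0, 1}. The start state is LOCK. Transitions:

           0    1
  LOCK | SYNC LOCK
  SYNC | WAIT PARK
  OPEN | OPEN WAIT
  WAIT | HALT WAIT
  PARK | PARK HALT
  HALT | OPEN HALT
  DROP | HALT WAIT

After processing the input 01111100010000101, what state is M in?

HALT

Trace: LOCK -0-> SYNC -1-> PARK -1-> HALT -1-> HALT -1-> HALT -1-> HALT -0-> OPEN -0-> OPEN -0-> OPEN -1-> WAIT -0-> HALT -0-> OPEN -0-> OPEN -0-> OPEN -1-> WAIT -0-> HALT -1-> HALT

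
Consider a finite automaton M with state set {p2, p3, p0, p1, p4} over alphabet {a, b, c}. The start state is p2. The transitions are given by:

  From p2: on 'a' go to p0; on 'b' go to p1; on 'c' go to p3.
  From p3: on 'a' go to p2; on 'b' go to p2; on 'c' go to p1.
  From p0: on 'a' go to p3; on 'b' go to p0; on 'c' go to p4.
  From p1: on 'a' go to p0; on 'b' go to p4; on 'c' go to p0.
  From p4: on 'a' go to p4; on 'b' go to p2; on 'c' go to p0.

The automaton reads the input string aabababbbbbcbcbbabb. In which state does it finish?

p2 → p0 → p3 → p2 → p0 → p0 → p3 → p2 → p1 → p4 → p2 → p1 → p0 → p0 → p4 → p2 → p1 → p0 → p0 → p0

p0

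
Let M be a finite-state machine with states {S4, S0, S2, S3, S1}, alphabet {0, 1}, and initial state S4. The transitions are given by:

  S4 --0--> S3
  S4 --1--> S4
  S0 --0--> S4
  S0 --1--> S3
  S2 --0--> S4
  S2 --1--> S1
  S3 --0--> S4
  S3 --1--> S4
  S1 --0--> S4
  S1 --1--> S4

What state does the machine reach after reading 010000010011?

S4

Trace: S4 -0-> S3 -1-> S4 -0-> S3 -0-> S4 -0-> S3 -0-> S4 -0-> S3 -1-> S4 -0-> S3 -0-> S4 -1-> S4 -1-> S4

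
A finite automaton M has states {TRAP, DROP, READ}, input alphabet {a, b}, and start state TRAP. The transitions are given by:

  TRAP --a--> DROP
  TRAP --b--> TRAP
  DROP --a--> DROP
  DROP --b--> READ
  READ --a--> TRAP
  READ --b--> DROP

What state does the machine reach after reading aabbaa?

DROP

TRAP → DROP → DROP → READ → DROP → DROP → DROP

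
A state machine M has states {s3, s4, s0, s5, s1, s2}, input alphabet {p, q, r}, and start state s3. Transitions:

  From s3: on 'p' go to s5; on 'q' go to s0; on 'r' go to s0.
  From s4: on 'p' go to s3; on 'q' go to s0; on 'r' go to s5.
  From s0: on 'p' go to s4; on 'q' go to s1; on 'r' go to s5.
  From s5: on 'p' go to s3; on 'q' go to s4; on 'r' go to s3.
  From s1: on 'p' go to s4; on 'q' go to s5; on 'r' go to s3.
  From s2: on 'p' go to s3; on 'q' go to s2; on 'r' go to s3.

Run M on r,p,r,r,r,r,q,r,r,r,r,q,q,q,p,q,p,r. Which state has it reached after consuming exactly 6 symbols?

s5

s3 → s0 → s4 → s5 → s3 → s0 → s5
After 6 symbols: s5.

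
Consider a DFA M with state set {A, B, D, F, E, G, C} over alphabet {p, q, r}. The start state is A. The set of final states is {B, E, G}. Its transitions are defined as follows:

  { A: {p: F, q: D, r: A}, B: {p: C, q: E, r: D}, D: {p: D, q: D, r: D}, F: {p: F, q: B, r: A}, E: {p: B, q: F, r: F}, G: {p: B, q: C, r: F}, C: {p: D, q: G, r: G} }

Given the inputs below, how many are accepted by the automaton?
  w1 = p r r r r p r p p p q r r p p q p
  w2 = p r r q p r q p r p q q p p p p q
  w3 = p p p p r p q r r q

w1: Trace: A -p-> F -r-> A -r-> A -r-> A -r-> A -p-> F -r-> A -p-> F -p-> F -p-> F -q-> B -r-> D -r-> D -p-> D -p-> D -q-> D -p-> D  → end D, rejected
w2: Trace: A -p-> F -r-> A -r-> A -q-> D -p-> D -r-> D -q-> D -p-> D -r-> D -p-> D -q-> D -q-> D -p-> D -p-> D -p-> D -p-> D -q-> D  → end D, rejected
w3: Trace: A -p-> F -p-> F -p-> F -p-> F -r-> A -p-> F -q-> B -r-> D -r-> D -q-> D  → end D, rejected

0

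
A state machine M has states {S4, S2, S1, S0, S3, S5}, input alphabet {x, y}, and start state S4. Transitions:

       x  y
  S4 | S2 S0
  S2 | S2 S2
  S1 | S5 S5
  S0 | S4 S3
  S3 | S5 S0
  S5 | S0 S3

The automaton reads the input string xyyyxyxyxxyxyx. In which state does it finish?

Trace: S4 -x-> S2 -y-> S2 -y-> S2 -y-> S2 -x-> S2 -y-> S2 -x-> S2 -y-> S2 -x-> S2 -x-> S2 -y-> S2 -x-> S2 -y-> S2 -x-> S2

S2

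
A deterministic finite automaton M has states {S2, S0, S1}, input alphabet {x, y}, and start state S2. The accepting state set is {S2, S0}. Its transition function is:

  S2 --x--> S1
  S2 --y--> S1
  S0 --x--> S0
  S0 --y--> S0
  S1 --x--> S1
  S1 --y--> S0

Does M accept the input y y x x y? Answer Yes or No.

Yes

S2 → S1 → S0 → S0 → S0 → S0
End state S0 is accepting.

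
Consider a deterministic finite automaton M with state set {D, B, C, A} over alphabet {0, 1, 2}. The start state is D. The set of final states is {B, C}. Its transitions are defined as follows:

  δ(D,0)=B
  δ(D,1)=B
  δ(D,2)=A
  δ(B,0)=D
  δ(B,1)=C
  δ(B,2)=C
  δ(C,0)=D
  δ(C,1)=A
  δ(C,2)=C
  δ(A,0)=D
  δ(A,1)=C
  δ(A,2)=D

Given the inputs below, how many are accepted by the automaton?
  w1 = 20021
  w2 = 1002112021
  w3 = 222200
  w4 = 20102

w1: Trace: D -2-> A -0-> D -0-> B -2-> C -1-> A  → end A, rejected
w2: Trace: D -1-> B -0-> D -0-> B -2-> C -1-> A -1-> C -2-> C -0-> D -2-> A -1-> C  → end C, accepted
w3: Trace: D -2-> A -2-> D -2-> A -2-> D -0-> B -0-> D  → end D, rejected
w4: Trace: D -2-> A -0-> D -1-> B -0-> D -2-> A  → end A, rejected

1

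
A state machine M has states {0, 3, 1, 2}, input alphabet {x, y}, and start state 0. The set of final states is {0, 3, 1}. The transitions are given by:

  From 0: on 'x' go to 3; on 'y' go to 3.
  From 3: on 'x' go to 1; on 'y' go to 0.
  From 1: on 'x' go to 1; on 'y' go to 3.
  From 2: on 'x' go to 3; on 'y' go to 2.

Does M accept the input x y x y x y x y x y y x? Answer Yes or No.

Yes

Trace: 0 -x-> 3 -y-> 0 -x-> 3 -y-> 0 -x-> 3 -y-> 0 -x-> 3 -y-> 0 -x-> 3 -y-> 0 -y-> 3 -x-> 1
End state 1 is accepting.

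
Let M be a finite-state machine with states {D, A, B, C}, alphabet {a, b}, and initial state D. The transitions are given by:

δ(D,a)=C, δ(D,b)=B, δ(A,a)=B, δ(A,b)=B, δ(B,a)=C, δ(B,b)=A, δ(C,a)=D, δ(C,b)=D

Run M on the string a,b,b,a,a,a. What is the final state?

C

Trace: D -a-> C -b-> D -b-> B -a-> C -a-> D -a-> C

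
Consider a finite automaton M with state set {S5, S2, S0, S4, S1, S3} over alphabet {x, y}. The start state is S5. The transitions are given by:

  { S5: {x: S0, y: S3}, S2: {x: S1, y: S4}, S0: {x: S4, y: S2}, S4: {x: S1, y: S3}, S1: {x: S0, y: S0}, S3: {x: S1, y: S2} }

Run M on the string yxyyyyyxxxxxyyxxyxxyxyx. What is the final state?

Trace: S5 -y-> S3 -x-> S1 -y-> S0 -y-> S2 -y-> S4 -y-> S3 -y-> S2 -x-> S1 -x-> S0 -x-> S4 -x-> S1 -x-> S0 -y-> S2 -y-> S4 -x-> S1 -x-> S0 -y-> S2 -x-> S1 -x-> S0 -y-> S2 -x-> S1 -y-> S0 -x-> S4

S4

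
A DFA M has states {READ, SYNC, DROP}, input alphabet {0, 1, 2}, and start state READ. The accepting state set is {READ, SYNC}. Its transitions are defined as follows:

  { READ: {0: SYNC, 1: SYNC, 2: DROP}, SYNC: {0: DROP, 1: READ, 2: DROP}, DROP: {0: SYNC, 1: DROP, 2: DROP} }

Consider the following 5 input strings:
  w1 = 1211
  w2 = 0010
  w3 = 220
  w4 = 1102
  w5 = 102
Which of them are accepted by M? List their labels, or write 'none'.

w2, w3

w1:
  start at READ
  read '1': READ → SYNC
  read '2': SYNC → DROP
  read '1': DROP → DROP
  read '1': DROP → DROP
  end DROP, rejected
w2:
  start at READ
  read '0': READ → SYNC
  read '0': SYNC → DROP
  read '1': DROP → DROP
  read '0': DROP → SYNC
  end SYNC, accepted
w3:
  start at READ
  read '2': READ → DROP
  read '2': DROP → DROP
  read '0': DROP → SYNC
  end SYNC, accepted
w4:
  start at READ
  read '1': READ → SYNC
  read '1': SYNC → READ
  read '0': READ → SYNC
  read '2': SYNC → DROP
  end DROP, rejected
w5:
  start at READ
  read '1': READ → SYNC
  read '0': SYNC → DROP
  read '2': DROP → DROP
  end DROP, rejected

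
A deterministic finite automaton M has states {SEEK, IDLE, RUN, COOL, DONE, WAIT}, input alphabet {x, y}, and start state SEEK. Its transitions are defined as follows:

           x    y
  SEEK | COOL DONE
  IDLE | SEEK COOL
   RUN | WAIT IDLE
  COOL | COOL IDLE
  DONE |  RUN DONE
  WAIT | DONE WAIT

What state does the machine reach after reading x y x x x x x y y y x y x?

start at SEEK
read 'x': SEEK → COOL
read 'y': COOL → IDLE
read 'x': IDLE → SEEK
read 'x': SEEK → COOL
read 'x': COOL → COOL
read 'x': COOL → COOL
read 'x': COOL → COOL
read 'y': COOL → IDLE
read 'y': IDLE → COOL
read 'y': COOL → IDLE
read 'x': IDLE → SEEK
read 'y': SEEK → DONE
read 'x': DONE → RUN

RUN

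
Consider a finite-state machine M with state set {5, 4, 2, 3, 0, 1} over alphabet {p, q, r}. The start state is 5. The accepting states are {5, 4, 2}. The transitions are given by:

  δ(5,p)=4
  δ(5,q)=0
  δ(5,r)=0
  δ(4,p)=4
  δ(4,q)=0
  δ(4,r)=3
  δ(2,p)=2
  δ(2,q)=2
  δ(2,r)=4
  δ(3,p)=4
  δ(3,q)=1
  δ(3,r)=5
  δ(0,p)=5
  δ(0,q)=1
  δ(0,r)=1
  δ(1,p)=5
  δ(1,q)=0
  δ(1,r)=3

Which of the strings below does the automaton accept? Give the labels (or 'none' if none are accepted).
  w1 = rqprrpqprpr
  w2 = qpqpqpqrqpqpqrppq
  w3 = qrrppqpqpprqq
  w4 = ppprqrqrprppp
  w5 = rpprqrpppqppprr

w1:
  start at 5
  read 'r': 5 → 0
  read 'q': 0 → 1
  read 'p': 1 → 5
  read 'r': 5 → 0
  read 'r': 0 → 1
  read 'p': 1 → 5
  read 'q': 5 → 0
  read 'p': 0 → 5
  read 'r': 5 → 0
  read 'p': 0 → 5
  read 'r': 5 → 0
  end 0, rejected
w2:
  start at 5
  read 'q': 5 → 0
  read 'p': 0 → 5
  read 'q': 5 → 0
  read 'p': 0 → 5
  read 'q': 5 → 0
  read 'p': 0 → 5
  read 'q': 5 → 0
  read 'r': 0 → 1
  read 'q': 1 → 0
  read 'p': 0 → 5
  read 'q': 5 → 0
  read 'p': 0 → 5
  read 'q': 5 → 0
  read 'r': 0 → 1
  read 'p': 1 → 5
  read 'p': 5 → 4
  read 'q': 4 → 0
  end 0, rejected
w3:
  start at 5
  read 'q': 5 → 0
  read 'r': 0 → 1
  read 'r': 1 → 3
  read 'p': 3 → 4
  read 'p': 4 → 4
  read 'q': 4 → 0
  read 'p': 0 → 5
  read 'q': 5 → 0
  read 'p': 0 → 5
  read 'p': 5 → 4
  read 'r': 4 → 3
  read 'q': 3 → 1
  read 'q': 1 → 0
  end 0, rejected
w4:
  start at 5
  read 'p': 5 → 4
  read 'p': 4 → 4
  read 'p': 4 → 4
  read 'r': 4 → 3
  read 'q': 3 → 1
  read 'r': 1 → 3
  read 'q': 3 → 1
  read 'r': 1 → 3
  read 'p': 3 → 4
  read 'r': 4 → 3
  read 'p': 3 → 4
  read 'p': 4 → 4
  read 'p': 4 → 4
  end 4, accepted
w5:
  start at 5
  read 'r': 5 → 0
  read 'p': 0 → 5
  read 'p': 5 → 4
  read 'r': 4 → 3
  read 'q': 3 → 1
  read 'r': 1 → 3
  read 'p': 3 → 4
  read 'p': 4 → 4
  read 'p': 4 → 4
  read 'q': 4 → 0
  read 'p': 0 → 5
  read 'p': 5 → 4
  read 'p': 4 → 4
  read 'r': 4 → 3
  read 'r': 3 → 5
  end 5, accepted

w4, w5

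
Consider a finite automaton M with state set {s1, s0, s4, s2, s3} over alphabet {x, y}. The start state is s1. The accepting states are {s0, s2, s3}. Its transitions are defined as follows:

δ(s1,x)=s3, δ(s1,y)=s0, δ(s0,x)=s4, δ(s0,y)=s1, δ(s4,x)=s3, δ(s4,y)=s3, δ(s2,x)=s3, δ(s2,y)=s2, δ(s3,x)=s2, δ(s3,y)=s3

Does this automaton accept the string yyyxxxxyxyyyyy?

Yes

Trace: s1 -y-> s0 -y-> s1 -y-> s0 -x-> s4 -x-> s3 -x-> s2 -x-> s3 -y-> s3 -x-> s2 -y-> s2 -y-> s2 -y-> s2 -y-> s2 -y-> s2
End state s2 is accepting.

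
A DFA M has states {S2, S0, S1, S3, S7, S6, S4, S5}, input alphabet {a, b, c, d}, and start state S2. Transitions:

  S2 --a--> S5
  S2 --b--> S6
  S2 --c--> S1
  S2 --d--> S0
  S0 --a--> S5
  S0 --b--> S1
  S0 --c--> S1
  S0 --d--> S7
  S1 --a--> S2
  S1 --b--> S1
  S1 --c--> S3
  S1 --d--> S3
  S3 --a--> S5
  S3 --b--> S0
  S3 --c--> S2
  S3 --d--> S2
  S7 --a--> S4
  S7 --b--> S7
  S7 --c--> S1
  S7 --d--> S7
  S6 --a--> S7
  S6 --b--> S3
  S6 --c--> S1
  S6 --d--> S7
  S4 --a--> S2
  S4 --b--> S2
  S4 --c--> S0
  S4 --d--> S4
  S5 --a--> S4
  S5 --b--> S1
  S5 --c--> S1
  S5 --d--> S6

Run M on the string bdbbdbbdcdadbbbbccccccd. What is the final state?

S2 → S6 → S7 → S7 → S7 → S7 → S7 → S7 → S7 → S1 → S3 → S5 → S6 → S3 → S0 → S1 → S1 → S3 → S2 → S1 → S3 → S2 → S1 → S3

S3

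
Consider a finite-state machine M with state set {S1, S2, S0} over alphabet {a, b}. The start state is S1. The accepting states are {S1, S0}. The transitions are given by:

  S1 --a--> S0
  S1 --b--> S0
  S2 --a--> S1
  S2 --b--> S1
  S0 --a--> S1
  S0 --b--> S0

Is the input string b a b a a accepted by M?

Yes

start at S1
read 'b': S1 → S0
read 'a': S0 → S1
read 'b': S1 → S0
read 'a': S0 → S1
read 'a': S1 → S0
End state S0 is accepting.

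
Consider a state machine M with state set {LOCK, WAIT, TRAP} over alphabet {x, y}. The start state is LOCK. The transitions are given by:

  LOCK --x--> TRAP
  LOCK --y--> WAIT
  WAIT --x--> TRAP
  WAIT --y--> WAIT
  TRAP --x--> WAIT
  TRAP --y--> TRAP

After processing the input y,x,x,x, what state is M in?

start at LOCK
read 'y': LOCK → WAIT
read 'x': WAIT → TRAP
read 'x': TRAP → WAIT
read 'x': WAIT → TRAP

TRAP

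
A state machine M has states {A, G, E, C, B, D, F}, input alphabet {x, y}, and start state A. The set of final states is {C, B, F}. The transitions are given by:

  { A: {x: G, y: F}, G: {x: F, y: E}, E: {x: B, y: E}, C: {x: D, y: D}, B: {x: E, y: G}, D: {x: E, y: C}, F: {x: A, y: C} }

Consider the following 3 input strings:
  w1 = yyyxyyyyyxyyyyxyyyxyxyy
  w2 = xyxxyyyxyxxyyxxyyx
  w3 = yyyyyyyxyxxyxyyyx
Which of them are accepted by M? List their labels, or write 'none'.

w2, w3

w1:
  start at A
  read 'y': A → F
  read 'y': F → C
  read 'y': C → D
  read 'x': D → E
  read 'y': E → E
  read 'y': E → E
  read 'y': E → E
  read 'y': E → E
  read 'y': E → E
  read 'x': E → B
  read 'y': B → G
  read 'y': G → E
  read 'y': E → E
  read 'y': E → E
  read 'x': E → B
  read 'y': B → G
  read 'y': G → E
  read 'y': E → E
  read 'x': E → B
  read 'y': B → G
  read 'x': G → F
  read 'y': F → C
  read 'y': C → D
  end D, rejected
w2:
  start at A
  read 'x': A → G
  read 'y': G → E
  read 'x': E → B
  read 'x': B → E
  read 'y': E → E
  read 'y': E → E
  read 'y': E → E
  read 'x': E → B
  read 'y': B → G
  read 'x': G → F
  read 'x': F → A
  read 'y': A → F
  read 'y': F → C
  read 'x': C → D
  read 'x': D → E
  read 'y': E → E
  read 'y': E → E
  read 'x': E → B
  end B, accepted
w3:
  start at A
  read 'y': A → F
  read 'y': F → C
  read 'y': C → D
  read 'y': D → C
  read 'y': C → D
  read 'y': D → C
  read 'y': C → D
  read 'x': D → E
  read 'y': E → E
  read 'x': E → B
  read 'x': B → E
  read 'y': E → E
  read 'x': E → B
  read 'y': B → G
  read 'y': G → E
  read 'y': E → E
  read 'x': E → B
  end B, accepted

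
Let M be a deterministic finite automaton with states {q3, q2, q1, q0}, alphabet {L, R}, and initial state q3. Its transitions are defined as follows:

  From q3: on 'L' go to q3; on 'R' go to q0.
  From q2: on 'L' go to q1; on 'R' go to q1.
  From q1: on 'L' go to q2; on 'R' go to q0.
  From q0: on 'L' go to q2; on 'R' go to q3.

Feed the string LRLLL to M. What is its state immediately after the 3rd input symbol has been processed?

q2

q3 → q3 → q0 → q2
After 3 symbols: q2.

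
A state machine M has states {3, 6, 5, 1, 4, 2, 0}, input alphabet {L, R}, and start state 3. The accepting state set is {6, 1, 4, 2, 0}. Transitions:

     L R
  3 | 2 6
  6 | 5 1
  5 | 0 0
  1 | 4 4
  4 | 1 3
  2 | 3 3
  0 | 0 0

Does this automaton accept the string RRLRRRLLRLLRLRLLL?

Yes

3 → 6 → 1 → 4 → 3 → 6 → 1 → 4 → 1 → 4 → 1 → 4 → 3 → 2 → 3 → 2 → 3 → 2
End state 2 is accepting.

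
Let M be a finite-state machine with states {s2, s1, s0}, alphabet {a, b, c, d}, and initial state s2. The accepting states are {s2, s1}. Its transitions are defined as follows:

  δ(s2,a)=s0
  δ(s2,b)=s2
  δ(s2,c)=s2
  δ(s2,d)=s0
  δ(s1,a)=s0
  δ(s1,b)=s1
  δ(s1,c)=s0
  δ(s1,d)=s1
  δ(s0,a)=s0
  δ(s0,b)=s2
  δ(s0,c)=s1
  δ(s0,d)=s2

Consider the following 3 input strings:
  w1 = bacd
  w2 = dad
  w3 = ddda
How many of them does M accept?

2

w1: s2 → s2 → s0 → s1 → s1  → end s1, accepted
w2: s2 → s0 → s0 → s2  → end s2, accepted
w3: s2 → s0 → s2 → s0 → s0  → end s0, rejected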